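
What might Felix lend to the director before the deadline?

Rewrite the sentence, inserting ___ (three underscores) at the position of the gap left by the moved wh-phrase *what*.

What might Felix lend ___ to the director before the deadline?

Pre-movement form: Felix might lend what to the director before the deadline.
The filler 'what' is interpreted as the direct object of 'lend'. The gap is right after 'lend'.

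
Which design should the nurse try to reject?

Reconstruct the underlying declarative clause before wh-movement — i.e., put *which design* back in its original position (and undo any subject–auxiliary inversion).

The nurse should try to reject which design.

'which design' functions as the direct object of 'reject'. Fronting leaves a gap immediately after 'reject':
Which design should the nurse try to reject ___?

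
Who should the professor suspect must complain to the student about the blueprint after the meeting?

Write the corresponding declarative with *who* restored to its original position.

The professor should suspect who must complain to the student about the blueprint after the meeting.

'who' functions as the subject of the clause embedded under 'suspect'. It moves to the left edge, and the trace sits right after 'suspect':
Who should the professor suspect ___ must complain to the student about the blueprint after the meeting?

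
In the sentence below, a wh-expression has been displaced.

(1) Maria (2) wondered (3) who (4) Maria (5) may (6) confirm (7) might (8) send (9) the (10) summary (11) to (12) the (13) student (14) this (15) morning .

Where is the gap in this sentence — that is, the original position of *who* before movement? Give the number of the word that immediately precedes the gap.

In situ: Maria may confirm who might send the summary to the student this morning.
'who' functions as the subject of the clause embedded under 'confirm'. It moves to the left edge, and the trace sits right after 'confirm':
Maria wondered who Maria may confirm ___ might send the summary to the student this morning.
'confirm' is word 6.

6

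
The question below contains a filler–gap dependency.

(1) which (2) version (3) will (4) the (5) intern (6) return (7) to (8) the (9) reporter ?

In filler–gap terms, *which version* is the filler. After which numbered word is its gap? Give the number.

Underlying clause: The intern will return which version to the reporter.
'which version' is the direct object of 'return'. Wh-movement fronts it, leaving a gap right after 'return':
Which version will the intern return ___ to the reporter?
'return' is word 6.

6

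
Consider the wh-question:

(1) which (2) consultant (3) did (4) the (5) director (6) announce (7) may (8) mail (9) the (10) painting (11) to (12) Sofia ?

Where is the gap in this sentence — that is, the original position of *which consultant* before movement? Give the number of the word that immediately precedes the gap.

6

In situ: The director did announce which consultant may mail the painting to Sofia.
'which consultant' functions as the subject of the clause embedded under 'announce'. It moves to the left edge, and the trace sits right after 'announce':
Which consultant did the director announce ___ may mail the painting to Sofia?
'announce' is word 6.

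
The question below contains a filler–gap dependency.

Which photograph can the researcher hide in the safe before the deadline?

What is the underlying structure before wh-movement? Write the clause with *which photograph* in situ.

'which photograph' functions as the direct object of 'hide'. Fronting leaves a gap immediately after 'hide':
Which photograph can the researcher hide ___ in the safe before the deadline?

The researcher can hide which photograph in the safe before the deadline.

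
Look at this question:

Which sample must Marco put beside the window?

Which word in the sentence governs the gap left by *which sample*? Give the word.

In situ: Marco must put which sample beside the window.
'which sample' functions as the direct object of 'put'. It moves to the left edge, and the trace sits right after 'put':
Which sample must Marco put ___ beside the window?

put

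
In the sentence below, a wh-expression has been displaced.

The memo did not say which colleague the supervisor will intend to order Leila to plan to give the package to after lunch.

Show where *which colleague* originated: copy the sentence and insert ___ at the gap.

The memo did not say which colleague the supervisor will intend to order Leila to plan to give the package to ___ after lunch.

In situ: The supervisor will intend to order Leila to plan to give the package to which colleague after lunch.
The filler 'which colleague' is interpreted as the object of the preposition 'to' (recipient of 'give'). The gap is right after 'to'.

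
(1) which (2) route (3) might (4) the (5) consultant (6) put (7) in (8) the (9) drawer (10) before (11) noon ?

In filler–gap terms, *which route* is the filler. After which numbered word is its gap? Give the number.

Pre-movement form: The consultant might put which route in the drawer before noon.
The filler 'which route' is interpreted as the direct object of 'put'. Wh-movement fronts it, leaving a gap right after 'put':
Which route might the consultant put ___ in the drawer before noon?
'put' is word 6.

6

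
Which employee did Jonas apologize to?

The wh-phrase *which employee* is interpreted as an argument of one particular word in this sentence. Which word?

Underlying clause: Jonas did apologize to which employee.
'which employee' functions as the object of the preposition 'to'. It moves to the left edge, and the trace sits right after 'to':
Which employee did Jonas apologize to ___?

to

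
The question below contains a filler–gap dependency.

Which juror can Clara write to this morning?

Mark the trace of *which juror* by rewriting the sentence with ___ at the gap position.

Which juror can Clara write to ___ this morning?

In situ: Clara can write to which juror this morning.
'which juror' is the object of the preposition 'to'. The gap is right after 'to'.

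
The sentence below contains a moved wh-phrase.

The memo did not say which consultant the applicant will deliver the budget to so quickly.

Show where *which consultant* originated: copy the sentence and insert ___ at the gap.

The memo did not say which consultant the applicant will deliver the budget to ___ so quickly.

Underlying clause: The applicant will deliver the budget to which consultant so quickly.
The filler 'which consultant' is interpreted as the object of the preposition 'to' (recipient of 'deliver'). The gap is right after 'to'.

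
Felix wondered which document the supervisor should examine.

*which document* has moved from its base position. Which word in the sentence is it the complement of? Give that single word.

examine

Before movement: The supervisor should examine which document.
'which document' functions as the direct object of 'examine'. Wh-movement fronts it, leaving a gap right after 'examine':
Felix wondered which document the supervisor should examine ___.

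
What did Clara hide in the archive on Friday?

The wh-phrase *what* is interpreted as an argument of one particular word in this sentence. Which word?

Before movement: Clara did hide what in the archive on Friday.
The filler 'what' is interpreted as the direct object of 'hide'. Wh-movement fronts it, leaving a gap right after 'hide':
What did Clara hide ___ in the archive on Friday?

hide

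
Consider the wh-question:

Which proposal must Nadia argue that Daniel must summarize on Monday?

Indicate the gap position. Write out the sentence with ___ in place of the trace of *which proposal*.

Which proposal must Nadia argue that Daniel must summarize ___ on Monday?

Before movement: Nadia must argue that Daniel must summarize which proposal on Monday.
'which proposal' is the direct object of 'summarize'. The gap is right after 'summarize'.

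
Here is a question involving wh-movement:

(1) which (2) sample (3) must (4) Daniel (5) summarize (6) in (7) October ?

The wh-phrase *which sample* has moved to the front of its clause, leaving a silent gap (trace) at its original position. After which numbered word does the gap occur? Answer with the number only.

5

Pre-movement form: Daniel must summarize which sample in October.
'which sample' functions as the direct object of 'summarize'. It moves to the left edge, and the trace sits right after 'summarize':
Which sample must Daniel summarize ___ in October?
'summarize' is word 5.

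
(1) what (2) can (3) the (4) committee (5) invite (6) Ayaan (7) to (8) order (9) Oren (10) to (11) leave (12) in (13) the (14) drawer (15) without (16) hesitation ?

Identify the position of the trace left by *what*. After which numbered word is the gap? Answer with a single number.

11

Pre-movement form: The committee can invite Ayaan to order Oren to leave what in the drawer without hesitation.
The filler 'what' is interpreted as the direct object of 'leave'. Wh-movement fronts it, leaving a gap right after 'leave':
What can the committee invite Ayaan to order Oren to leave ___ in the drawer without hesitation?
'leave' is word 11.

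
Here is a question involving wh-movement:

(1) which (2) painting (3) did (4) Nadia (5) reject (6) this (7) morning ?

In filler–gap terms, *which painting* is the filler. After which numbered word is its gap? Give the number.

5

Pre-movement form: Nadia did reject which painting this morning.
The filler 'which painting' is interpreted as the direct object of 'reject'. Fronting leaves a gap immediately after 'reject':
Which painting did Nadia reject ___ this morning?
'reject' is word 5.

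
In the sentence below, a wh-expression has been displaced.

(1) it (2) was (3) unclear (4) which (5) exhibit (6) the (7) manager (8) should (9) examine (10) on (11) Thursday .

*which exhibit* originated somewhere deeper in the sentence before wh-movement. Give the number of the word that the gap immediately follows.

Underlying clause: The manager should examine which exhibit on Thursday.
The filler 'which exhibit' is interpreted as the direct object of 'examine'. It moves to the left edge, and the trace sits right after 'examine':
It was unclear which exhibit the manager should examine ___ on Thursday.
'examine' is word 9.

9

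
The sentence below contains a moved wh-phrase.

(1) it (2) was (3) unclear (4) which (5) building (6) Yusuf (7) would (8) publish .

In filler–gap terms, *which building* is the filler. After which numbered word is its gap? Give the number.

In situ: Yusuf would publish which building.
'which building' functions as the direct object of 'publish'. It moves to the left edge, and the trace sits right after 'publish':
It was unclear which building Yusuf would publish ___.
'publish' is word 8.

8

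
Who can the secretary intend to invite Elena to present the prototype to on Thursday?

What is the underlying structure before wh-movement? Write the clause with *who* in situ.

The secretary can intend to invite Elena to present the prototype to who on Thursday.

The filler 'who' is interpreted as the object of the preposition 'to' (recipient of 'present'). Fronting leaves a gap immediately after 'to':
Who can the secretary intend to invite Elena to present the prototype to ___ on Thursday?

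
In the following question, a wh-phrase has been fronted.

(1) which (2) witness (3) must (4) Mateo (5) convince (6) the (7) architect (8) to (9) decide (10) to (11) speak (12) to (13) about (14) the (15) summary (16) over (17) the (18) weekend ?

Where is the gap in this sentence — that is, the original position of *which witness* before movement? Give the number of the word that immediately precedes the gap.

Pre-movement form: Mateo must convince the architect to decide to speak to which witness about the summary over the weekend.
'which witness' is the object of the preposition 'to'. Wh-movement fronts it, leaving a gap right after 'to':
Which witness must Mateo convince the architect to decide to speak to ___ about the summary over the weekend?
'to' is word 12.

12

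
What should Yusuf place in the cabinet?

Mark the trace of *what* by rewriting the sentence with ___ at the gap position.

Before movement: Yusuf should place what in the cabinet.
The filler 'what' is interpreted as the direct object of 'place'. The gap is right after 'place'.

What should Yusuf place ___ in the cabinet?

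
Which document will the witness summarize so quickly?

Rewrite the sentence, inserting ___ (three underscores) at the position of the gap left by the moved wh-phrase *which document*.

Which document will the witness summarize ___ so quickly?

Before movement: The witness will summarize which document so quickly.
'which document' functions as the direct object of 'summarize'. The gap is right after 'summarize'.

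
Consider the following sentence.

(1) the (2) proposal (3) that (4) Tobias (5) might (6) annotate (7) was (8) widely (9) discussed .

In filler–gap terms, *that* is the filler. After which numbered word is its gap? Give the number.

'that' is the direct object of 'annotate'. Wh-movement fronts it, leaving a gap right after 'annotate':
The proposal that Tobias might annotate ___ was widely discussed.
'annotate' is word 6.

6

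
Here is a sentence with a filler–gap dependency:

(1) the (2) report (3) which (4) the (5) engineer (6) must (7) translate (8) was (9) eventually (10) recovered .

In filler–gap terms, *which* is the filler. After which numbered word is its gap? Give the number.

'which' is the direct object of 'translate'. It moves to the left edge, and the trace sits right after 'translate':
The report which the engineer must translate ___ was eventually recovered.
'translate' is word 7.

7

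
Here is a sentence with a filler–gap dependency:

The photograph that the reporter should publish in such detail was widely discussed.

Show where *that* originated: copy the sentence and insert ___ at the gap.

The photograph that the reporter should publish ___ in such detail was widely discussed.

The filler 'that' is interpreted as the direct object of 'publish'. The gap is right after 'publish'.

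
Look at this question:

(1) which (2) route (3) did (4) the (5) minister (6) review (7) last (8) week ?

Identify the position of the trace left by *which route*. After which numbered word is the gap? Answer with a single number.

In situ: The minister did review which route last week.
'which route' is the direct object of 'review'. It moves to the left edge, and the trace sits right after 'review':
Which route did the minister review ___ last week?
'review' is word 6.

6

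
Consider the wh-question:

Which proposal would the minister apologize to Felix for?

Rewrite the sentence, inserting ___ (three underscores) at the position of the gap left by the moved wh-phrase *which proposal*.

Which proposal would the minister apologize to Felix for ___?

Underlying clause: The minister would apologize to Felix for which proposal.
'which proposal' is the object of the preposition 'for'. The gap is right after 'for'.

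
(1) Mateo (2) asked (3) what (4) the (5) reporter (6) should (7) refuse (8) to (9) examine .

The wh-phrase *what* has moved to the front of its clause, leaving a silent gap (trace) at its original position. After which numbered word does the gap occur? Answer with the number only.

In situ: The reporter should refuse to examine what.
'what' is the direct object of 'examine'. It moves to the left edge, and the trace sits right after 'examine':
Mateo asked what the reporter should refuse to examine ___.
'examine' is word 9.

9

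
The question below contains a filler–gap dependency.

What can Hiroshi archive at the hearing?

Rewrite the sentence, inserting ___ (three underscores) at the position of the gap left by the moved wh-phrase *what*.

What can Hiroshi archive ___ at the hearing?

Underlying clause: Hiroshi can archive what at the hearing.
'what' functions as the direct object of 'archive'. The gap is right after 'archive'.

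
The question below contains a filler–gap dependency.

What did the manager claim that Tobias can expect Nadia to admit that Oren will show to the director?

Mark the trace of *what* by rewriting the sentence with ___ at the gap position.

Before movement: The manager did claim that Tobias can expect Nadia to admit that Oren will show what to the director.
The filler 'what' is interpreted as the direct object of 'show'. The gap is right after 'show'.

What did the manager claim that Tobias can expect Nadia to admit that Oren will show ___ to the director?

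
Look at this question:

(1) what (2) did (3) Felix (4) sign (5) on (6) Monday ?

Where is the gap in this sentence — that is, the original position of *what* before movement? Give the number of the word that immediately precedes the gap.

Pre-movement form: Felix did sign what on Monday.
The filler 'what' is interpreted as the direct object of 'sign'. It moves to the left edge, and the trace sits right after 'sign':
What did Felix sign ___ on Monday?
'sign' is word 4.

4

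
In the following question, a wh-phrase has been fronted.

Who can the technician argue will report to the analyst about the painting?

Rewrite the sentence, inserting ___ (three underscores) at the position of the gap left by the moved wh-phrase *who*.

In situ: The technician can argue who will report to the analyst about the painting.
'who' is the subject of the clause embedded under 'argue'. The gap is right after 'argue'.

Who can the technician argue ___ will report to the analyst about the painting?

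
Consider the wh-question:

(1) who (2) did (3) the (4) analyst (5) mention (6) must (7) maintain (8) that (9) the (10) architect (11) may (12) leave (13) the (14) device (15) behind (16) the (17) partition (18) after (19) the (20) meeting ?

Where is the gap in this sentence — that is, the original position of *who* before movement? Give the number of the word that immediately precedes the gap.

5

Pre-movement form: The analyst did mention who must maintain that the architect may leave the device behind the partition after the meeting.
The filler 'who' is interpreted as the subject of the clause embedded under 'mention'. Wh-movement fronts it, leaving a gap right after 'mention':
Who did the analyst mention ___ must maintain that the architect may leave the device behind the partition after the meeting?
'mention' is word 5.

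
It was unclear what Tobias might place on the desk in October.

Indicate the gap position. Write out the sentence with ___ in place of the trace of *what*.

Before movement: Tobias might place what on the desk in October.
The filler 'what' is interpreted as the direct object of 'place'. The gap is right after 'place'.

It was unclear what Tobias might place ___ on the desk in October.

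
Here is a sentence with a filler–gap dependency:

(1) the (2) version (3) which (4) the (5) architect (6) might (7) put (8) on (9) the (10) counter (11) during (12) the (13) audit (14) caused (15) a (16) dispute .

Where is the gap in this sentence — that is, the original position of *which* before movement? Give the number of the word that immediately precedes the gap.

'which' functions as the direct object of 'put'. Wh-movement fronts it, leaving a gap right after 'put':
The version which the architect might put ___ on the counter during the audit caused a dispute.
'put' is word 7.

7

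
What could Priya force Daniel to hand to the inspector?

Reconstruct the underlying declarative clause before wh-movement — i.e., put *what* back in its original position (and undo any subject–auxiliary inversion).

Priya could force Daniel to hand what to the inspector.

'what' is the direct object of 'hand'. It moves to the left edge, and the trace sits right after 'hand':
What could Priya force Daniel to hand ___ to the inspector?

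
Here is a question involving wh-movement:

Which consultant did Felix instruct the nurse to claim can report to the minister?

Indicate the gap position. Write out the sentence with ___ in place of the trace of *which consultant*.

Which consultant did Felix instruct the nurse to claim ___ can report to the minister?

Before movement: Felix did instruct the nurse to claim which consultant can report to the minister.
'which consultant' functions as the subject of the clause embedded under 'claim'. The gap is right after 'claim'.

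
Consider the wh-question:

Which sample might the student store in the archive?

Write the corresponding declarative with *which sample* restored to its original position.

The student might store which sample in the archive.

The filler 'which sample' is interpreted as the direct object of 'store'. Wh-movement fronts it, leaving a gap right after 'store':
Which sample might the student store ___ in the archive?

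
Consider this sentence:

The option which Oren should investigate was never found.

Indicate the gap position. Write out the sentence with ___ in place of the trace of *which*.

'which' is the direct object of 'investigate'. The gap is right after 'investigate'.

The option which Oren should investigate ___ was never found.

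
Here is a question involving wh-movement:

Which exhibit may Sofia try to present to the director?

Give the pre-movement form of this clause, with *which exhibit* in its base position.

Sofia may try to present which exhibit to the director.

The filler 'which exhibit' is interpreted as the direct object of 'present'. Wh-movement fronts it, leaving a gap right after 'present':
Which exhibit may Sofia try to present ___ to the director?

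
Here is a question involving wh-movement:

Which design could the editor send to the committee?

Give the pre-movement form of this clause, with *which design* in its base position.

The filler 'which design' is interpreted as the direct object of 'send'. It moves to the left edge, and the trace sits right after 'send':
Which design could the editor send ___ to the committee?

The editor could send which design to the committee.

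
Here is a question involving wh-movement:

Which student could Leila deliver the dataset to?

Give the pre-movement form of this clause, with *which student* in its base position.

The filler 'which student' is interpreted as the object of the preposition 'to' (recipient of 'deliver'). Fronting leaves a gap immediately after 'to':
Which student could Leila deliver the dataset to ___?

Leila could deliver the dataset to which student.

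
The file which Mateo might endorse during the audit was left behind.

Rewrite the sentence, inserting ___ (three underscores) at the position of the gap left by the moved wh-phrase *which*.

The file which Mateo might endorse ___ during the audit was left behind.

'which' is the direct object of 'endorse'. The gap is right after 'endorse'.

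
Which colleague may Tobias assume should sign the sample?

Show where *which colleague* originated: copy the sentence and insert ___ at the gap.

In situ: Tobias may assume which colleague should sign the sample.
'which colleague' is the subject of the clause embedded under 'assume'. The gap is right after 'assume'.

Which colleague may Tobias assume ___ should sign the sample?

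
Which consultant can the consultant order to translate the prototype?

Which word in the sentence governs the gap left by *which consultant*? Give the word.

order

Underlying clause: The consultant can order which consultant to translate the prototype.
'which consultant' is the direct object of 'order'. Fronting leaves a gap immediately after 'order':
Which consultant can the consultant order ___ to translate the prototype?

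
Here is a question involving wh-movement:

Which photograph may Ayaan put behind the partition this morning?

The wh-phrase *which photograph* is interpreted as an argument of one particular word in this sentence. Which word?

Underlying clause: Ayaan may put which photograph behind the partition this morning.
'which photograph' functions as the direct object of 'put'. Fronting leaves a gap immediately after 'put':
Which photograph may Ayaan put ___ behind the partition this morning?

put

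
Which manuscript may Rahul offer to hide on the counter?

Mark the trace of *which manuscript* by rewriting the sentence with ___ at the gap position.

In situ: Rahul may offer to hide which manuscript on the counter.
'which manuscript' is the direct object of 'hide'. The gap is right after 'hide'.

Which manuscript may Rahul offer to hide ___ on the counter?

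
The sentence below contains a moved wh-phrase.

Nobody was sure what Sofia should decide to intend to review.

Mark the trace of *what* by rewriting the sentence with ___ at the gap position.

In situ: Sofia should decide to intend to review what.
'what' functions as the direct object of 'review'. The gap is right after 'review'.

Nobody was sure what Sofia should decide to intend to review ___.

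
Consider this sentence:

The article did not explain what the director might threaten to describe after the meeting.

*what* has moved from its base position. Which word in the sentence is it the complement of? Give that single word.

describe

Underlying clause: The director might threaten to describe what after the meeting.
'what' functions as the direct object of 'describe'. It moves to the left edge, and the trace sits right after 'describe':
The article did not explain what the director might threaten to describe ___ after the meeting.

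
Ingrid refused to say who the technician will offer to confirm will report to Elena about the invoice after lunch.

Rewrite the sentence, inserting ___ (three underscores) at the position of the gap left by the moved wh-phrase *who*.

Ingrid refused to say who the technician will offer to confirm ___ will report to Elena about the invoice after lunch.

Pre-movement form: The technician will offer to confirm who will report to Elena about the invoice after lunch.
The filler 'who' is interpreted as the subject of the clause embedded under 'confirm'. The gap is right after 'confirm'.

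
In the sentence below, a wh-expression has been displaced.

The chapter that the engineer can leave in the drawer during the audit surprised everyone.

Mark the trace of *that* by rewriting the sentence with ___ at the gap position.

'that' functions as the direct object of 'leave'. The gap is right after 'leave'.

The chapter that the engineer can leave ___ in the drawer during the audit surprised everyone.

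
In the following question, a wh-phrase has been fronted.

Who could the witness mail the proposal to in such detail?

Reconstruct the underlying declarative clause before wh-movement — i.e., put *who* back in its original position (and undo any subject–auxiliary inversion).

The filler 'who' is interpreted as the object of the preposition 'to' (recipient of 'mail'). It moves to the left edge, and the trace sits right after 'to':
Who could the witness mail the proposal to ___ in such detail?

The witness could mail the proposal to who in such detail.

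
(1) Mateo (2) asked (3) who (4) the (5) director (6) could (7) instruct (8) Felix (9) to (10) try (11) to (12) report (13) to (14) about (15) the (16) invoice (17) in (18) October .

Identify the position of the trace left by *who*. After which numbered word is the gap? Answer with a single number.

In situ: The director could instruct Felix to try to report to who about the invoice in October.
The filler 'who' is interpreted as the object of the preposition 'to'. Wh-movement fronts it, leaving a gap right after 'to':
Mateo asked who the director could instruct Felix to try to report to ___ about the invoice in October.
'to' is word 13.

13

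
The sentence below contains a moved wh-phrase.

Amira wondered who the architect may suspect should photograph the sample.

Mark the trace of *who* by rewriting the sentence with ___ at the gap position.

Amira wondered who the architect may suspect ___ should photograph the sample.

Pre-movement form: The architect may suspect who should photograph the sample.
The filler 'who' is interpreted as the subject of the clause embedded under 'suspect'. The gap is right after 'suspect'.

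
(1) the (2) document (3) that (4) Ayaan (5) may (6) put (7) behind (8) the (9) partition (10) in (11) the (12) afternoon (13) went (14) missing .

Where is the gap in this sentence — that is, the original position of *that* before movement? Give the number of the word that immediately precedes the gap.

6

'that' is the direct object of 'put'. Fronting leaves a gap immediately after 'put':
The document that Ayaan may put ___ behind the partition in the afternoon went missing.
'put' is word 6.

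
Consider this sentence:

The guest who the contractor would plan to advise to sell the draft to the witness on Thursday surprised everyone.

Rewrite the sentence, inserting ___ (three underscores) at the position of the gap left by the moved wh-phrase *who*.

'who' is the direct object of 'advise'. The gap is right after 'advise'.

The guest who the contractor would plan to advise ___ to sell the draft to the witness on Thursday surprised everyone.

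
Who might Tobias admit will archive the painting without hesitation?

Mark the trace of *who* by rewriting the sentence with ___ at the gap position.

Who might Tobias admit ___ will archive the painting without hesitation?

In situ: Tobias might admit who will archive the painting without hesitation.
The filler 'who' is interpreted as the subject of the clause embedded under 'admit'. The gap is right after 'admit'.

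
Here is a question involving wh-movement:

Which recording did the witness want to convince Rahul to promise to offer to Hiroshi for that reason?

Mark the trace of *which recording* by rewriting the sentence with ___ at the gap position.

Underlying clause: The witness did want to convince Rahul to promise to offer which recording to Hiroshi for that reason.
'which recording' functions as the direct object of 'offer'. The gap is right after 'offer'.

Which recording did the witness want to convince Rahul to promise to offer ___ to Hiroshi for that reason?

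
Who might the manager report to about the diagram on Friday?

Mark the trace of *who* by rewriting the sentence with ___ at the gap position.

Before movement: The manager might report to who about the diagram on Friday.
'who' is the object of the preposition 'to'. The gap is right after 'to'.

Who might the manager report to ___ about the diagram on Friday?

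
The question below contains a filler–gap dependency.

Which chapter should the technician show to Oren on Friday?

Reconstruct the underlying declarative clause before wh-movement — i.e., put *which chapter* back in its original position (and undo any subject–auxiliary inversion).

The technician should show which chapter to Oren on Friday.

'which chapter' functions as the direct object of 'show'. It moves to the left edge, and the trace sits right after 'show':
Which chapter should the technician show ___ to Oren on Friday?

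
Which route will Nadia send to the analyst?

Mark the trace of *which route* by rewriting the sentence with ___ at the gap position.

Which route will Nadia send ___ to the analyst?

In situ: Nadia will send which route to the analyst.
The filler 'which route' is interpreted as the direct object of 'send'. The gap is right after 'send'.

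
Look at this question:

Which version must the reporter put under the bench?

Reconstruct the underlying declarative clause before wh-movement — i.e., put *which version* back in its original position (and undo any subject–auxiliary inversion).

The reporter must put which version under the bench.

The filler 'which version' is interpreted as the direct object of 'put'. It moves to the left edge, and the trace sits right after 'put':
Which version must the reporter put ___ under the bench?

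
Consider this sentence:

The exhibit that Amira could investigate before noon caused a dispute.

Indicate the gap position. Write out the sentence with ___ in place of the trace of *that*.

The filler 'that' is interpreted as the direct object of 'investigate'. The gap is right after 'investigate'.

The exhibit that Amira could investigate ___ before noon caused a dispute.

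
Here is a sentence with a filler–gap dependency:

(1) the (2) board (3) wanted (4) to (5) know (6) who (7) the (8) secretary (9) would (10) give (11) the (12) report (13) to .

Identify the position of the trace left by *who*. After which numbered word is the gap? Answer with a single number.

13

Before movement: The secretary would give the report to who.
The filler 'who' is interpreted as the object of the preposition 'to' (recipient of 'give'). Wh-movement fronts it, leaving a gap right after 'to':
The board wanted to know who the secretary would give the report to ___.
'to' is word 13.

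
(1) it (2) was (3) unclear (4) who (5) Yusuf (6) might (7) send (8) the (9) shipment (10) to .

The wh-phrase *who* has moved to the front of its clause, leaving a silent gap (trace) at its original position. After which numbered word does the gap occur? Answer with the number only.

10

Before movement: Yusuf might send the shipment to who.
'who' is the object of the preposition 'to' (recipient of 'send'). Fronting leaves a gap immediately after 'to':
It was unclear who Yusuf might send the shipment to ___.
'to' is word 10.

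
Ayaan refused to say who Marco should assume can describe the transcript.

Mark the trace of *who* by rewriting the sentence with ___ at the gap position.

Ayaan refused to say who Marco should assume ___ can describe the transcript.

Pre-movement form: Marco should assume who can describe the transcript.
'who' is the subject of the clause embedded under 'assume'. The gap is right after 'assume'.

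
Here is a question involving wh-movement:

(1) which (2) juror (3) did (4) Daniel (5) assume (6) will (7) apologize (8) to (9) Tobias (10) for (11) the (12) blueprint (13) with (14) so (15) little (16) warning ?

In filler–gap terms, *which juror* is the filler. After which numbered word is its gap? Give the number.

Underlying clause: Daniel did assume which juror will apologize to Tobias for the blueprint with so little warning.
The filler 'which juror' is interpreted as the subject of the clause embedded under 'assume'. Wh-movement fronts it, leaving a gap right after 'assume':
Which juror did Daniel assume ___ will apologize to Tobias for the blueprint with so little warning?
'assume' is word 5.

5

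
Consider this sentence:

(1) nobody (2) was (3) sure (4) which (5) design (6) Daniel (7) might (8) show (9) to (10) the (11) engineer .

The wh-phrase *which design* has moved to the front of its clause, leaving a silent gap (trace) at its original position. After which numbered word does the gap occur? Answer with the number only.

Pre-movement form: Daniel might show which design to the engineer.
'which design' functions as the direct object of 'show'. Wh-movement fronts it, leaving a gap right after 'show':
Nobody was sure which design Daniel might show ___ to the engineer.
'show' is word 8.

8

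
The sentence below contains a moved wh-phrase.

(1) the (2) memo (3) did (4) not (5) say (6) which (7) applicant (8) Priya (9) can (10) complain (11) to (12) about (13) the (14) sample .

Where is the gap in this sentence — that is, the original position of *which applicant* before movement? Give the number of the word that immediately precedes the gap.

11

Underlying clause: Priya can complain to which applicant about the sample.
'which applicant' functions as the object of the preposition 'to'. It moves to the left edge, and the trace sits right after 'to':
The memo did not say which applicant Priya can complain to ___ about the sample.
'to' is word 11.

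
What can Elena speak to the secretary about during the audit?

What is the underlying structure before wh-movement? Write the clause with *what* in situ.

Elena can speak to the secretary about what during the audit.

The filler 'what' is interpreted as the object of the preposition 'about'. It moves to the left edge, and the trace sits right after 'about':
What can Elena speak to the secretary about ___ during the audit?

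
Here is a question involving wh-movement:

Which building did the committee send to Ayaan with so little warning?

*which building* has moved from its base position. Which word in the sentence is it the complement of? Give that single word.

Before movement: The committee did send which building to Ayaan with so little warning.
'which building' is the direct object of 'send'. It moves to the left edge, and the trace sits right after 'send':
Which building did the committee send ___ to Ayaan with so little warning?

send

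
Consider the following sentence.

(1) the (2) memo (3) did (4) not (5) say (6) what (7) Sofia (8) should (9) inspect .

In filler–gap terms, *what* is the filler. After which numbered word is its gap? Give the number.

9

Underlying clause: Sofia should inspect what.
The filler 'what' is interpreted as the direct object of 'inspect'. Wh-movement fronts it, leaving a gap right after 'inspect':
The memo did not say what Sofia should inspect ___.
'inspect' is word 9.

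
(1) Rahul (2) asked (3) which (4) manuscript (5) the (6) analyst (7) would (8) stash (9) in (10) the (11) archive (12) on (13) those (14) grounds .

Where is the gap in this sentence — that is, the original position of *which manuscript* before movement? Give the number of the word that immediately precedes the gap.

Before movement: The analyst would stash which manuscript in the archive on those grounds.
'which manuscript' functions as the direct object of 'stash'. It moves to the left edge, and the trace sits right after 'stash':
Rahul asked which manuscript the analyst would stash ___ in the archive on those grounds.
'stash' is word 8.

8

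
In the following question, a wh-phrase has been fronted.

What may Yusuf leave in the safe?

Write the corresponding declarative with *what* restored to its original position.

The filler 'what' is interpreted as the direct object of 'leave'. Fronting leaves a gap immediately after 'leave':
What may Yusuf leave ___ in the safe?

Yusuf may leave what in the safe.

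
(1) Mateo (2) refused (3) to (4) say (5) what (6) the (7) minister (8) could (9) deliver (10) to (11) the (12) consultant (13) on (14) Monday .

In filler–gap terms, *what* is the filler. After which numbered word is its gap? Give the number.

Underlying clause: The minister could deliver what to the consultant on Monday.
'what' is the direct object of 'deliver'. Fronting leaves a gap immediately after 'deliver':
Mateo refused to say what the minister could deliver ___ to the consultant on Monday.
'deliver' is word 9.

9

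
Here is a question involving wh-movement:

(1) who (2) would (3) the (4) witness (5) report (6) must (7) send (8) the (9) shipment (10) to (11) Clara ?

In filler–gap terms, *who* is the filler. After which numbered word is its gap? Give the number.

In situ: The witness would report who must send the shipment to Clara.
'who' is the subject of the clause embedded under 'report'. Wh-movement fronts it, leaving a gap right after 'report':
Who would the witness report ___ must send the shipment to Clara?
'report' is word 5.

5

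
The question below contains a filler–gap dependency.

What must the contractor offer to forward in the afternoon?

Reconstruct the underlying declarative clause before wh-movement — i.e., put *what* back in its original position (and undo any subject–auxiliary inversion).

The contractor must offer to forward what in the afternoon.

The filler 'what' is interpreted as the direct object of 'forward'. Fronting leaves a gap immediately after 'forward':
What must the contractor offer to forward ___ in the afternoon?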